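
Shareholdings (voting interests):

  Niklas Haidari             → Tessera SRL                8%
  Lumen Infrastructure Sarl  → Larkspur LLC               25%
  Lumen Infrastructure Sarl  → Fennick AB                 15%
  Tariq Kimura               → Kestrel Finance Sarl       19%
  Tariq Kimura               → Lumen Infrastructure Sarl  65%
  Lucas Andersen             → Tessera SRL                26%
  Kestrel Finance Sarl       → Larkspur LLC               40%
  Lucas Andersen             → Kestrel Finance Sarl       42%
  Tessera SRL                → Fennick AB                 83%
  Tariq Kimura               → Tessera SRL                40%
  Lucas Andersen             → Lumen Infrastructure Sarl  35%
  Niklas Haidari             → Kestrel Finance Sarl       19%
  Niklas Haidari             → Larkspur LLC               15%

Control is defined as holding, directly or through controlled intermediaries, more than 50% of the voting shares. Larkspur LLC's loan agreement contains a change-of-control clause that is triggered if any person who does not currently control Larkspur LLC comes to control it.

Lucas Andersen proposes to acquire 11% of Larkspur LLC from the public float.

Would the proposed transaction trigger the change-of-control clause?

The purchase changes only Lucas's holdings, so Lucas is the only person who could newly come to control Larkspur.
Lucas's largest direct stake is 42% in Kestrel, which does not meet the threshold, so Lucas controls no company.
Neither Lucas nor any entity Lucas controls holds any voting interest in Larkspur.
So before the transaction, Lucas does not control Larkspur.
After the purchase, Lucas holds 11% of Larkspur directly.
After the transaction, Lucas's side holds 11% of Larkspur, not > 50%, so Lucas still does not control Larkspur.
No new person acquires control, so the clause is not triggered.

No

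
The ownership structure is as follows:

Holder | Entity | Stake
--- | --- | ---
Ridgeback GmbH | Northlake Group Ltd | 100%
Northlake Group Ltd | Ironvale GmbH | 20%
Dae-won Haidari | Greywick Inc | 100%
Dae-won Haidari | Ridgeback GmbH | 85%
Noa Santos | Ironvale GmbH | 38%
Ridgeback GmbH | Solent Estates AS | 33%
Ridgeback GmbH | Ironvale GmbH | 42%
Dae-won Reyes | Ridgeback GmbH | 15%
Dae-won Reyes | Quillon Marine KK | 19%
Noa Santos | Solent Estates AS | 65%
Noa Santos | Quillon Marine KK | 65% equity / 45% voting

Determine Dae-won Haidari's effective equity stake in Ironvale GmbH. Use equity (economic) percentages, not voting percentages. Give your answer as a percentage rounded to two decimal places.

52.70%

Dae-won Haidari reaches Ironvale along 2 paths.
Via Ridgeback → Northlake: 85% × 100% × 20% = 17%.
Via Ridgeback: 85% × 42% = 35.7%.
Total: 17% + 35.7% = 52.7%.
Rounded: 52.70%.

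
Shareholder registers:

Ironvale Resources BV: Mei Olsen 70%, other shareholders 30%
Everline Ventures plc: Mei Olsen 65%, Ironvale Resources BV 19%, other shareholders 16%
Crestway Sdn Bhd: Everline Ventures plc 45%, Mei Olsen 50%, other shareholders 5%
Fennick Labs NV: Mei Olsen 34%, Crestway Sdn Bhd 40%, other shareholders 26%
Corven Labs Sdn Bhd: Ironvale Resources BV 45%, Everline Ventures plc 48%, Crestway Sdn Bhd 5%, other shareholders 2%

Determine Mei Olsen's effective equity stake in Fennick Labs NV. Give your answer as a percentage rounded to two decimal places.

68.09%

Mei reaches Fennick along 4 paths.
Direct stake: 34% = 34%.
Via Everline → Crestway: 65% × 45% × 40% = 11.7%.
Via Ironvale → Everline → Crestway: 70% × 19% × 45% × 40% = 2.394%.
Via Crestway: 50% × 40% = 20%.
Total: 34% + 11.7% + 2.394% + 20% = 68.094%.
Rounded: 68.09%.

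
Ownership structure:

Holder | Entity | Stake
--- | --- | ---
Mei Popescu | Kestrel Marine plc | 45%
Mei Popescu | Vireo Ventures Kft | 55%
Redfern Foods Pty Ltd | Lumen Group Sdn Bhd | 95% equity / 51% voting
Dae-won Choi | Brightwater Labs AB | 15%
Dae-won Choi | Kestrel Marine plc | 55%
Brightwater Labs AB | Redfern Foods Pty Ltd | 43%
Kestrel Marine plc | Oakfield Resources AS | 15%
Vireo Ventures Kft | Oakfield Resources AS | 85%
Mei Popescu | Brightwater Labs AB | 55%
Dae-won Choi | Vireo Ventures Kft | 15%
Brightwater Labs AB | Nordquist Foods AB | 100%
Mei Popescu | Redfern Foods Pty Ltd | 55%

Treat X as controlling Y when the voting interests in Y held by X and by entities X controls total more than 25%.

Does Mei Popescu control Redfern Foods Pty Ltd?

Mei holds 55% of Brightwater, so Mei controls Brightwater.
Brightwater and Mei together hold 43% + 55% = 98% of Redfern, so Mei controls Redfern.

Yes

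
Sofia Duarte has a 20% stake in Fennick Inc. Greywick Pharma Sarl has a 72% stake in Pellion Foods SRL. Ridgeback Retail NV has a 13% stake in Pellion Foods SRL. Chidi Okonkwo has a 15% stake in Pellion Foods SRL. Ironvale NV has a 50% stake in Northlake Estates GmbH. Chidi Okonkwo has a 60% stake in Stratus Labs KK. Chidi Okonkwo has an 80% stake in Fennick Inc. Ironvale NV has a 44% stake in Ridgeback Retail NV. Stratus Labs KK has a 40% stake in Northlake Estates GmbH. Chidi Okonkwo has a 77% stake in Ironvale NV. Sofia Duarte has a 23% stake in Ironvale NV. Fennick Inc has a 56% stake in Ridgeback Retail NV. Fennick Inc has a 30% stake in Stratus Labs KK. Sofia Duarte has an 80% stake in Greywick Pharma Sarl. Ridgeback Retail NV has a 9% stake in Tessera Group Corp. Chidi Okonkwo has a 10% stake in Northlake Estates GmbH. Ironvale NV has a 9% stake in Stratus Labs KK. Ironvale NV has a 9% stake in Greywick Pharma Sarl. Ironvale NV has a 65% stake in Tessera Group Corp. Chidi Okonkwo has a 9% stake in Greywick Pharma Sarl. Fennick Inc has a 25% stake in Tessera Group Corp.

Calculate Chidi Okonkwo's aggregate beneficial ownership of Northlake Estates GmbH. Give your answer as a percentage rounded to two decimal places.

Chidi reaches Northlake along 5 paths.
Via Ironvale → Stratus: 77% × 9% × 40% = 2.772%.
Via Fennick → Stratus: 80% × 30% × 40% = 9.6%.
Via Stratus: 60% × 40% = 24%.
Via Ironvale: 77% × 50% = 38.5%.
Direct stake: 10% = 10%.
Total: 2.772% + 9.6% + 24% + 38.5% + 10% = 84.872%.
Rounded: 84.87%.

84.87%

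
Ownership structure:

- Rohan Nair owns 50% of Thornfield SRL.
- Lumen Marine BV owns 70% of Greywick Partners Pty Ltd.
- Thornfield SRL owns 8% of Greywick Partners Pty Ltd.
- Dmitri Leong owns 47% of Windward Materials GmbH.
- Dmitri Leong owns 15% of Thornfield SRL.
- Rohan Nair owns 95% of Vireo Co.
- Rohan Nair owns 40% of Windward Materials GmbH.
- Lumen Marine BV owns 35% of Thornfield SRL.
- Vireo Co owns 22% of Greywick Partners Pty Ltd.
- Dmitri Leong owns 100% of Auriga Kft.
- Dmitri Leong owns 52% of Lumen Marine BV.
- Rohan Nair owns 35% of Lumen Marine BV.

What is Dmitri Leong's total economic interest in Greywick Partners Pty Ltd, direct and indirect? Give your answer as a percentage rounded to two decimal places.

Dmitri reaches Greywick along 3 paths.
Via Thornfield: 15% × 8% = 1.2%.
Via Lumen → Thornfield: 52% × 35% × 8% = 1.456%.
Via Lumen: 52% × 70% = 36.4%.
Total: 1.2% + 1.456% + 36.4% = 39.056%.
Rounded: 39.06%.

39.06%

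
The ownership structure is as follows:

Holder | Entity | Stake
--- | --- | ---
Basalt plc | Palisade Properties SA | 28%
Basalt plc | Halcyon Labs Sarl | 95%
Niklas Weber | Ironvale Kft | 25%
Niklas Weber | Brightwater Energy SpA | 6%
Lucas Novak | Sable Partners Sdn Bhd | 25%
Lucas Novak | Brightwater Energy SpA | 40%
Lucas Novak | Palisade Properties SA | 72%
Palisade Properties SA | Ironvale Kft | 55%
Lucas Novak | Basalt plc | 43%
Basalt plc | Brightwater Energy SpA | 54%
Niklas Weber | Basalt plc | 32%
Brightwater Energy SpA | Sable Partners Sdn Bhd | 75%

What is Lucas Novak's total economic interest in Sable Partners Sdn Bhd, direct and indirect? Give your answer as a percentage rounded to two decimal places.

Lucas reaches Sable along 3 paths.
Direct stake: 25% = 25%.
Via Basalt → Brightwater: 43% × 54% × 75% = 17.415%.
Via Brightwater: 40% × 75% = 30%.
Total: 25% + 17.415% + 30% = 72.415%.
Rounded: 72.42%.

72.42%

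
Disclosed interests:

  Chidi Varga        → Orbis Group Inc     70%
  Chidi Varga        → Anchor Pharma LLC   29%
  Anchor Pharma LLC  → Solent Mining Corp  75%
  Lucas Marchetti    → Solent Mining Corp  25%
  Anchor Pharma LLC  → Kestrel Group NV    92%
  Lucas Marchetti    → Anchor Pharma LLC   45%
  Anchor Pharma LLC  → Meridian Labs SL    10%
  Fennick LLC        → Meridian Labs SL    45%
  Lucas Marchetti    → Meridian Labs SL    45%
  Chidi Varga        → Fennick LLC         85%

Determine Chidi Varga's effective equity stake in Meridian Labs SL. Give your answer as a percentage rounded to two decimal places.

Chidi reaches Meridian along 2 paths.
Via Anchor: 29% × 10% = 2.9%.
Via Fennick: 85% × 45% = 38.25%.
Total: 2.9% + 38.25% = 41.15%.

41.15%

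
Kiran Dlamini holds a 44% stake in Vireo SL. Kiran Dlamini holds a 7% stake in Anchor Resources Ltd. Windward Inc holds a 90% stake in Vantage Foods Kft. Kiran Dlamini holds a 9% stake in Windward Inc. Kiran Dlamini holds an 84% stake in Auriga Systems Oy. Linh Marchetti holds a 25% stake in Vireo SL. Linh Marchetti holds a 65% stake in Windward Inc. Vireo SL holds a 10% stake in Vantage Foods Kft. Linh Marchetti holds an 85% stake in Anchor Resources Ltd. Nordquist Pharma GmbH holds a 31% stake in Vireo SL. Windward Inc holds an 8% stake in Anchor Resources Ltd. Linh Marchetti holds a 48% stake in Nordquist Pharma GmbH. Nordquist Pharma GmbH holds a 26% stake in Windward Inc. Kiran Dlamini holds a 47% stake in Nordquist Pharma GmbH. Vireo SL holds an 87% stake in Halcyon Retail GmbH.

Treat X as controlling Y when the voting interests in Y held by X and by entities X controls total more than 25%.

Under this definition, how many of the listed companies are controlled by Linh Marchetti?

Linh holds 48% of Nordquist, so Linh controls Nordquist.
Linh and Nordquist together hold 65% + 26% = 91% of Windward, so Linh controls Windward.
Nordquist and Linh together hold 31% + 25% = 56% of Vireo, so Linh controls Vireo.
Vireo holds 87% of Halcyon, so Linh controls Halcyon.
Linh and Windward together hold 85% + 8% = 93% of Anchor, so Linh controls Anchor.
Windward and Vireo together hold 90% + 10% = 100% of Vantage, so Linh controls Vantage.
No other company's threshold is met.
Linh controls 6 companies.

6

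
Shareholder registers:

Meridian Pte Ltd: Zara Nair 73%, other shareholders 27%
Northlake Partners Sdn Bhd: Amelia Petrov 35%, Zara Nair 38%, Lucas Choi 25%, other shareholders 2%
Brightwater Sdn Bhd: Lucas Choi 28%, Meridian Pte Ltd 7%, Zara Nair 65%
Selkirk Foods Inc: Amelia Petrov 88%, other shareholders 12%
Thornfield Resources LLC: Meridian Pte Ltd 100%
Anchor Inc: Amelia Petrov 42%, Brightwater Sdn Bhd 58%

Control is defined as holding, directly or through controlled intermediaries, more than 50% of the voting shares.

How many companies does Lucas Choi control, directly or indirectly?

Lucas's largest direct stake is 28% in Brightwater, which does not meet the threshold.
Lucas controls 0 companies.

0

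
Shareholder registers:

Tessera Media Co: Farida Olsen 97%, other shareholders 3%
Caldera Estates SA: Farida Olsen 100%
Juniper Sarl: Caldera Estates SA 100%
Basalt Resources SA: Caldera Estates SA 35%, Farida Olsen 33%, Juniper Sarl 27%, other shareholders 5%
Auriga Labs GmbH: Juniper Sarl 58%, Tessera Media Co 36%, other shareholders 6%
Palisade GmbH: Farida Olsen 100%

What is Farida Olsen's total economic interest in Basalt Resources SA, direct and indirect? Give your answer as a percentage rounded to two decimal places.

95.00%

Farida reaches Basalt along 3 paths.
Via Caldera: 100% × 35% = 35%.
Direct stake: 33% = 33%.
Via Caldera → Juniper: 100% × 100% × 27% = 27%.
Total: 35% + 33% + 27% = 95%.
Rounded: 95.00%.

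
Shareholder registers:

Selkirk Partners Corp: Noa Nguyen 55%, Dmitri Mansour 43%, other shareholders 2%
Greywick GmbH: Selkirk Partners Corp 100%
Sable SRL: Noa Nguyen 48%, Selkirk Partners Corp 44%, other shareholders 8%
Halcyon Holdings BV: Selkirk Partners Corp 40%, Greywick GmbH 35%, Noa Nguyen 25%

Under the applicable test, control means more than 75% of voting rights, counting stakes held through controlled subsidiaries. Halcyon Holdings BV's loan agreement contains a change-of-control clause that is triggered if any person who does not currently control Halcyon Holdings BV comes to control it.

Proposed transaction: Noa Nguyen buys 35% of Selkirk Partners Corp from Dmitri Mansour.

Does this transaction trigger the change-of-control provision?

The purchase adds only to Noa's holdings (Dmitri's stake shrinks), so Noa is the only person who could newly come to control Halcyon.
Noa's largest direct stake is 55% in Selkirk, which does not meet the threshold, so Noa controls no company.
In Halcyon, Noa's side holds only 25%, not > 75%.
So before the transaction, Noa does not control Halcyon.
After the purchase, Noa's direct stake in Selkirk rises to 55% + 35% = 90%, and Dmitri's stake falls to 8%.
Noa holds 90% of Selkirk, so Noa controls Selkirk.
Selkirk holds 100% of Greywick, so Noa controls Greywick.
Selkirk and Greywick and Noa together hold 40% + 35% + 25% = 100% of Halcyon, so Noa controls Halcyon.
Noa did not control Halcyon before and does after, so the clause is triggered.

Yes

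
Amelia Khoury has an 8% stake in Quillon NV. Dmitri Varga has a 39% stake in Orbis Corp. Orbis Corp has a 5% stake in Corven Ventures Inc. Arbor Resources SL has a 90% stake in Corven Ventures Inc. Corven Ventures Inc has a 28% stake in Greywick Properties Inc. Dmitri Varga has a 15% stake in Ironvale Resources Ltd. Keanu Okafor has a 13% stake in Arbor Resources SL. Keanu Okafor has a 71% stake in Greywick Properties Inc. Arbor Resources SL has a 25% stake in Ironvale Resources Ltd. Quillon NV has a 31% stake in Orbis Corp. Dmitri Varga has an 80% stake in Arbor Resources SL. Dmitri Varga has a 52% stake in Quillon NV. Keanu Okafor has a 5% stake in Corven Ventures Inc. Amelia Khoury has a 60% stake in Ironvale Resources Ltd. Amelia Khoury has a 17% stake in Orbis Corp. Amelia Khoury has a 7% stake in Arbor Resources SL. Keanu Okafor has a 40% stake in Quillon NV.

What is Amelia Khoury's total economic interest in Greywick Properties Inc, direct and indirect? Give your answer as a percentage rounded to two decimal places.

2.04%

Amelia reaches Greywick along 3 paths.
Via Quillon → Orbis → Corven: 8% × 31% × 5% × 28% = 0.03472%.
Via Orbis → Corven: 17% × 5% × 28% = 0.238%.
Via Arbor → Corven: 7% × 90% × 28% = 1.764%.
Total: 0.03472% + 0.238% + 1.764% = 2.03672%.
Rounded: 2.04%.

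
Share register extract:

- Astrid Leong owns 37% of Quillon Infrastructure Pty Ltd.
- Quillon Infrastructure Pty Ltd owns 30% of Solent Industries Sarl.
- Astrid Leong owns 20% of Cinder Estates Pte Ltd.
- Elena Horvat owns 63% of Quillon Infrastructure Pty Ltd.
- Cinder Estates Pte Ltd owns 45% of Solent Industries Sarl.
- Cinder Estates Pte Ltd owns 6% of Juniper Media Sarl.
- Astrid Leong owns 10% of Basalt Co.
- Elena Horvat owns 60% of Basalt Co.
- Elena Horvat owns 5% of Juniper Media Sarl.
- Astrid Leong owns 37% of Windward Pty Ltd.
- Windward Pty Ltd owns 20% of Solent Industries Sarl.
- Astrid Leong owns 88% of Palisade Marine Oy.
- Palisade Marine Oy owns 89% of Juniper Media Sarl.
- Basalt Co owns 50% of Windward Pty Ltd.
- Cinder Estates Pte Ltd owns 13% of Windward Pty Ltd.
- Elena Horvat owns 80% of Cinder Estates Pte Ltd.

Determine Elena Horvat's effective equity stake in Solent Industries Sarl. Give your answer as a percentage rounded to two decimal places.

Elena reaches Solent along 4 paths.
Via Cinder: 80% × 45% = 36%.
Via Quillon: 63% × 30% = 18.9%.
Via Basalt → Windward: 60% × 50% × 20% = 6%.
Via Cinder → Windward: 80% × 13% × 20% = 2.08%.
Total: 36% + 18.9% + 6% + 2.08% = 62.98%.

62.98%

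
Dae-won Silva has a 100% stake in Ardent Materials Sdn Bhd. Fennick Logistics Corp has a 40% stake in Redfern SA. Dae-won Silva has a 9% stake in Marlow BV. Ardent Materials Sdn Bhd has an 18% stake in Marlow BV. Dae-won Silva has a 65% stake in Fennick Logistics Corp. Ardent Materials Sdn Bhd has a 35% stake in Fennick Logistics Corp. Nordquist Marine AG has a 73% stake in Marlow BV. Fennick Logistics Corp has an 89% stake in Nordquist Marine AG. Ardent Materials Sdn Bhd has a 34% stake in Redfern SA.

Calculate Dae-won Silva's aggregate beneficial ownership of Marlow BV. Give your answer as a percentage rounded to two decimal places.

91.97%

Dae-won reaches Marlow along 4 paths.
Via Ardent → Fennick → Nordquist: 100% × 35% × 89% × 73% = 22.7395%.
Via Fennick → Nordquist: 65% × 89% × 73% = 42.2305%.
Direct stake: 9% = 9%.
Via Ardent: 100% × 18% = 18%.
Total: 22.7395% + 42.2305% + 9% + 18% = 91.97%.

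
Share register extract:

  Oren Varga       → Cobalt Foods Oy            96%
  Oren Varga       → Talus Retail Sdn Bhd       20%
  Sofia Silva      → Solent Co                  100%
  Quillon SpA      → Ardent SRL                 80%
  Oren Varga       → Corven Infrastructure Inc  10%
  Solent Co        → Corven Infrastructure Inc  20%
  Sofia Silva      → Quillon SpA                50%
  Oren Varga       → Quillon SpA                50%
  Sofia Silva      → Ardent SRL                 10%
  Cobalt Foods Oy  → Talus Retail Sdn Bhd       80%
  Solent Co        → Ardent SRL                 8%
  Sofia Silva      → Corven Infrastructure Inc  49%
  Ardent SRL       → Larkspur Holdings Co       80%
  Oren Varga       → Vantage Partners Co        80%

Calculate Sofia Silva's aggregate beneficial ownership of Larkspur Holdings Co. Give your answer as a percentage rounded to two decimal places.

Sofia reaches Larkspur along 3 paths.
Via Solent → Ardent: 100% × 8% × 80% = 6.4%.
Via Ardent: 10% × 80% = 8%.
Via Quillon → Ardent: 50% × 80% × 80% = 32%.
Total: 6.4% + 8% + 32% = 46.4%.
Rounded: 46.40%.

46.40%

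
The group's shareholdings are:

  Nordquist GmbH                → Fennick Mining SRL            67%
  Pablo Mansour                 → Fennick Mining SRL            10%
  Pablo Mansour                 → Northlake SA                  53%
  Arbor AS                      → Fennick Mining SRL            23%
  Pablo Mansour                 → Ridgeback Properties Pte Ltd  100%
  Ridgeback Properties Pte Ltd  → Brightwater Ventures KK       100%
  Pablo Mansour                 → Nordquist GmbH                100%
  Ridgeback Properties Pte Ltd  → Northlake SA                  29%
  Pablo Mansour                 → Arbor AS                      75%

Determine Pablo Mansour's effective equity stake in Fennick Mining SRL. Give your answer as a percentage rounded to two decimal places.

Pablo reaches Fennick along 3 paths.
Via Nordquist: 100% × 67% = 67%.
Via Arbor: 75% × 23% = 17.25%.
Direct stake: 10% = 10%.
Total: 67% + 17.25% + 10% = 94.25%.

94.25%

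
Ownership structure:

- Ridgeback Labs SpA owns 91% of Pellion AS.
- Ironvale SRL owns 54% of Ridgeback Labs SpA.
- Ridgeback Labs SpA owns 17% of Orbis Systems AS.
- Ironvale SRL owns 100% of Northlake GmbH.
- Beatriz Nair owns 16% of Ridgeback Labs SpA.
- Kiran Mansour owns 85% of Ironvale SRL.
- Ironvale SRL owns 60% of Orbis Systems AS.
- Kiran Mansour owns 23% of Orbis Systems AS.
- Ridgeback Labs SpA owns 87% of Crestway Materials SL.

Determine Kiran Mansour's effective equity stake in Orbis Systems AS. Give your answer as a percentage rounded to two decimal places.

Kiran reaches Orbis along 3 paths.
Via Ironvale → Ridgeback: 85% × 54% × 17% = 7.803%.
Via Ironvale: 85% × 60% = 51%.
Direct stake: 23% = 23%.
Total: 7.803% + 51% + 23% = 81.803%.
Rounded: 81.80%.

81.80%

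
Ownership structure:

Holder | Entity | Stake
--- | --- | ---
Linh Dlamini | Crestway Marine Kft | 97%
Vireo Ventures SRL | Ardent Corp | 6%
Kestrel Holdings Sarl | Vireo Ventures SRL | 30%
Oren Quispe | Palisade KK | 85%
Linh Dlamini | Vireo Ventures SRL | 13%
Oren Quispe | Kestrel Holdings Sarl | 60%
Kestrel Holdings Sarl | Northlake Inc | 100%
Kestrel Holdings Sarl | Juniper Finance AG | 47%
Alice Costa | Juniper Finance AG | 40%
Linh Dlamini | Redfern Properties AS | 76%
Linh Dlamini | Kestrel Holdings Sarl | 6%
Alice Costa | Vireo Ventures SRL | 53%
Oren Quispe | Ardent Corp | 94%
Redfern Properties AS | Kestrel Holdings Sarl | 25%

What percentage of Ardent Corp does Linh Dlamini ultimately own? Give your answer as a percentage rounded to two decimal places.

Linh reaches Ardent along 3 paths.
Via Kestrel → Vireo: 6% × 30% × 6% = 0.108%.
Via Redfern → Kestrel → Vireo: 76% × 25% × 30% × 6% = 0.342%.
Via Vireo: 13% × 6% = 0.78%.
Total: 0.108% + 0.342% + 0.78% = 1.23%.

1.23%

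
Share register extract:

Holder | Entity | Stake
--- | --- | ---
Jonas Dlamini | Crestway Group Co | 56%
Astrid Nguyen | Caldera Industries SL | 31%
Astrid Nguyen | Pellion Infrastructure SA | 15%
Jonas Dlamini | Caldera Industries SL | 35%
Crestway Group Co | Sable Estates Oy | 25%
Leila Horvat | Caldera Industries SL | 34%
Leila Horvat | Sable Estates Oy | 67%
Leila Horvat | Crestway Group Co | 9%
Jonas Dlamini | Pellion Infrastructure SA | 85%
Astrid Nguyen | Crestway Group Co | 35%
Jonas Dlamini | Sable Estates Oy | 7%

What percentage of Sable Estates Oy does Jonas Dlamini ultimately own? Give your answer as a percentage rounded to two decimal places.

Jonas reaches Sable along 2 paths.
Via Crestway: 56% × 25% = 14%.
Direct stake: 7% = 7%.
Total: 14% + 7% = 21%.
Rounded: 21.00%.

21.00%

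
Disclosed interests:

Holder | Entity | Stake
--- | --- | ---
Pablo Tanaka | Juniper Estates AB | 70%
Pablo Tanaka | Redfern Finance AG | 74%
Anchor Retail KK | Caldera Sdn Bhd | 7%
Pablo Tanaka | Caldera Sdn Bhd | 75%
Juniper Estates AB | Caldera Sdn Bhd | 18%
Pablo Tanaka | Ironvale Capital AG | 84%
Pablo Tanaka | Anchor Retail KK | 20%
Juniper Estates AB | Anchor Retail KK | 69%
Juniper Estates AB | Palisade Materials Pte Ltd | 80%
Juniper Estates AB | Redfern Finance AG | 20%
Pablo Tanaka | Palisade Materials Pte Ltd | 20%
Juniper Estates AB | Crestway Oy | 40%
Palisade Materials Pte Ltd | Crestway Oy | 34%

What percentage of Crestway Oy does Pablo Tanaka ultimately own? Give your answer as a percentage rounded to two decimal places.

Pablo reaches Crestway along 3 paths.
Via Palisade: 20% × 34% = 6.8%.
Via Juniper → Palisade: 70% × 80% × 34% = 19.04%.
Via Juniper: 70% × 40% = 28%.
Total: 6.8% + 19.04% + 28% = 53.84%.

53.84%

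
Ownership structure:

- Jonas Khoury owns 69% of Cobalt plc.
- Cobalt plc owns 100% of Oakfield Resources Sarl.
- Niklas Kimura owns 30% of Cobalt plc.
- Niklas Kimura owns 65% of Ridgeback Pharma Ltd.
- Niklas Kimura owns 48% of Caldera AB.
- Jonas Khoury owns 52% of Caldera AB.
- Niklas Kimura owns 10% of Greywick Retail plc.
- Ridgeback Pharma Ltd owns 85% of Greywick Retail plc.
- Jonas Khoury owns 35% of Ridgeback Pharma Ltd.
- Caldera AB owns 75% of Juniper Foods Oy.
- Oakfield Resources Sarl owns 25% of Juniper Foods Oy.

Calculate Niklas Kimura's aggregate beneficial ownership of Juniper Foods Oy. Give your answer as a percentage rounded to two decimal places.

43.50%

Niklas reaches Juniper along 2 paths.
Via Caldera: 48% × 75% = 36%.
Via Cobalt → Oakfield: 30% × 100% × 25% = 7.5%.
Total: 36% + 7.5% = 43.5%.
Rounded: 43.50%.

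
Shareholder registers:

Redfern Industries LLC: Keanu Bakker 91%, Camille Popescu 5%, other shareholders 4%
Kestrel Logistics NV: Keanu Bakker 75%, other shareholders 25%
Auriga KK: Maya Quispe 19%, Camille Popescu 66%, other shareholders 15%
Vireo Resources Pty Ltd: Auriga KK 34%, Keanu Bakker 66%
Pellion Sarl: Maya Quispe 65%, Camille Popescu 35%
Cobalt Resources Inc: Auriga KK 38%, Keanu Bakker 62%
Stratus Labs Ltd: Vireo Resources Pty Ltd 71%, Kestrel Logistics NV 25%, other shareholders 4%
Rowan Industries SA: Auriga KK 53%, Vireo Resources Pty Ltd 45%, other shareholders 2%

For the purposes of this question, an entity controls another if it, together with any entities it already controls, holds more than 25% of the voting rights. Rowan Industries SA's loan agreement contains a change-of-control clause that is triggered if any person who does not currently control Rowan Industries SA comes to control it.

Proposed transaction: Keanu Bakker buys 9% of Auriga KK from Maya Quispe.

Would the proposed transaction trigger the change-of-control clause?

No

The purchase adds only to Keanu's holdings (Maya's stake shrinks), so Keanu is the only person who could newly come to control Rowan.
Keanu holds 66% of Vireo, so Keanu controls Vireo.
Vireo holds 45% of Rowan, so Keanu controls Rowan.
So Keanu already controls Rowan before the transaction.
After the purchase, Keanu holds 9% of Auriga directly, and Maya's stake falls to 10%.
Keanu controlled Rowan already, so this is not a new person acquiring control; every other person's position is unchanged or reduced.
No new person acquires control, so the clause is not triggered.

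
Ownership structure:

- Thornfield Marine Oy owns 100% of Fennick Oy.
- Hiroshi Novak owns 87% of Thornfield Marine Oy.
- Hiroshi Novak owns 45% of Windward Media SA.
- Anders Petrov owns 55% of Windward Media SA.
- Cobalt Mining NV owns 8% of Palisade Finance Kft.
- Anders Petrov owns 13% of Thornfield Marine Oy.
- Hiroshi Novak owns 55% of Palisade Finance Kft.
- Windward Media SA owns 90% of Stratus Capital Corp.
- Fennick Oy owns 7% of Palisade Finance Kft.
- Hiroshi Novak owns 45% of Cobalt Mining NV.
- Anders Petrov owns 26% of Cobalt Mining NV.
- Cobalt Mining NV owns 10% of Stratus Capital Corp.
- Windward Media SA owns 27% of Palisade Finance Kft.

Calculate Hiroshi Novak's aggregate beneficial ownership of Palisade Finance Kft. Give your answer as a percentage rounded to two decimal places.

Hiroshi reaches Palisade along 4 paths.
Via Cobalt: 45% × 8% = 3.6%.
Via Windward: 45% × 27% = 12.15%.
Direct stake: 55% = 55%.
Via Thornfield → Fennick: 87% × 100% × 7% = 6.09%.
Total: 3.6% + 12.15% + 55% + 6.09% = 76.84%.

76.84%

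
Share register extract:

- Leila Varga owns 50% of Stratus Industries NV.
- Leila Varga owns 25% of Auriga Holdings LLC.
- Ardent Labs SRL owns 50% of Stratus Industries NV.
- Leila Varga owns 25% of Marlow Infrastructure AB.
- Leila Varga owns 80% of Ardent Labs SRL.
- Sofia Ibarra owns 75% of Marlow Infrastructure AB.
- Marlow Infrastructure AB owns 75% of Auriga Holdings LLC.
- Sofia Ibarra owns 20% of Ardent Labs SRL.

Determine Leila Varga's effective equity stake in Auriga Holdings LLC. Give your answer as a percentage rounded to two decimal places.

Leila reaches Auriga along 2 paths.
Via Marlow: 25% × 75% = 18.75%.
Direct stake: 25% = 25%.
Total: 18.75% + 25% = 43.75%.

43.75%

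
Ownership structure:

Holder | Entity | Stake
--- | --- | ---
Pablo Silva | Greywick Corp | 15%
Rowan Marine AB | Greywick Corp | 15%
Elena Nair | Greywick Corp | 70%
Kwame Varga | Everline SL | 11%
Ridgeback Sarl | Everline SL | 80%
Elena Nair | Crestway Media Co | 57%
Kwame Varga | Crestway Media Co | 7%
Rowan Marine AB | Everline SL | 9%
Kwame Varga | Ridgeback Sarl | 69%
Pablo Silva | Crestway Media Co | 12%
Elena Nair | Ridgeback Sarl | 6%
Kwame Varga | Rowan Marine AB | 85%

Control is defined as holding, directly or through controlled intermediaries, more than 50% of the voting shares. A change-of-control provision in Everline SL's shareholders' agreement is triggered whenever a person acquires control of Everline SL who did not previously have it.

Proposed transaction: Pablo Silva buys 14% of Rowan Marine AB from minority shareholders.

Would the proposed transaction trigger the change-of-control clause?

The purchase changes only Pablo's holdings, so Pablo is the only person who could newly come to control Everline.
Pablo's largest direct stake is 15% in Greywick, which does not meet the threshold, so Pablo controls no company.
Neither Pablo nor any entity Pablo controls holds any voting interest in Everline.
So before the transaction, Pablo does not control Everline.
After the purchase, Pablo holds 14% of Rowan directly.
Pablo's side now holds 14% of Rowan, not > 50%, so Pablo still does not control Rowan.
After the transaction, neither Pablo nor any entity Pablo controls holds a voting interest in Everline, so Pablo still does not control it.
No new person acquires control, so the clause is not triggered.

No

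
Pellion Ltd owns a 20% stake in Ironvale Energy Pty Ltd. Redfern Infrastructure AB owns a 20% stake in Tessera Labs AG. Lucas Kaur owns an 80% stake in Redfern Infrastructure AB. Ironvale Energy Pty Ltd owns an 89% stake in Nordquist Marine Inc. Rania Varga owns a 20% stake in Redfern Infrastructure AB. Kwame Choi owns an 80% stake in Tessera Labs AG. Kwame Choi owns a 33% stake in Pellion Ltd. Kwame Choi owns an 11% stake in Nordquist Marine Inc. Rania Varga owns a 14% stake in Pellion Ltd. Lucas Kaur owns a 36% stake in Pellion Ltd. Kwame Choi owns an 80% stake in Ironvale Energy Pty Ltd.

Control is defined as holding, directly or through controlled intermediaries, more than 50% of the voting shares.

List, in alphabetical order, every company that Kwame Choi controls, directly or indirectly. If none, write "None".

Kwame holds 80% of Ironvale, so Kwame controls Ironvale.
Ironvale and Kwame together hold 89% + 11% = 100% of Nordquist, so Kwame controls Nordquist.
Kwame holds 80% of Tessera, so Kwame controls Tessera.
No other company's threshold is met.

Ironvale Energy Pty Ltd, Nordquist Marine Inc, Tessera Labs AG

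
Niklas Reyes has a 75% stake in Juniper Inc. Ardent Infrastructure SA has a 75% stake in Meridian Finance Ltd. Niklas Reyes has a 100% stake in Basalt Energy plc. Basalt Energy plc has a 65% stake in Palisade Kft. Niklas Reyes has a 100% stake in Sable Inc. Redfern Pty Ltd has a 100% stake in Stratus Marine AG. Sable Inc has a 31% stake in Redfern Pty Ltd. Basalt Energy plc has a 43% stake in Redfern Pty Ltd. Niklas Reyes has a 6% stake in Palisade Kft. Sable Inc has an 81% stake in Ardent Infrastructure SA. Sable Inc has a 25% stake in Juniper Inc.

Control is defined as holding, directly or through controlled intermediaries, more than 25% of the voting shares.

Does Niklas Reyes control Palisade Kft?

Yes

Niklas holds 100% of Basalt, so Niklas controls Basalt.
Basalt and Niklas together hold 65% + 6% = 71% of Palisade, so Niklas controls Palisade.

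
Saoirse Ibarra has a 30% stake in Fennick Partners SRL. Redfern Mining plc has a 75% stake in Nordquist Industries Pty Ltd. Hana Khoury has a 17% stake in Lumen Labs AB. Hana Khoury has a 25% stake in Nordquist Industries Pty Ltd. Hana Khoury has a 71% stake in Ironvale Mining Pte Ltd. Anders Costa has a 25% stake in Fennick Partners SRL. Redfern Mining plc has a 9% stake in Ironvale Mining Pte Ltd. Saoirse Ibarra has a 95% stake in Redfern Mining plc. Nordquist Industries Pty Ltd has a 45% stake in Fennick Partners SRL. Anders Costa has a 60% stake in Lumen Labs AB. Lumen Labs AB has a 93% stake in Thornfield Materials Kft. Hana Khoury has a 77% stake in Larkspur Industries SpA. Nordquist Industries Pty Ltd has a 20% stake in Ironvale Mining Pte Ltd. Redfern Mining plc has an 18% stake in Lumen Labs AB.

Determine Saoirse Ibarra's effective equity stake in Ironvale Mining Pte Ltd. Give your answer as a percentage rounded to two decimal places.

Saoirse reaches Ironvale along 2 paths.
Via Redfern → Nordquist: 95% × 75% × 20% = 14.25%.
Via Redfern: 95% × 9% = 8.55%.
Total: 14.25% + 8.55% = 22.8%.
Rounded: 22.80%.

22.80%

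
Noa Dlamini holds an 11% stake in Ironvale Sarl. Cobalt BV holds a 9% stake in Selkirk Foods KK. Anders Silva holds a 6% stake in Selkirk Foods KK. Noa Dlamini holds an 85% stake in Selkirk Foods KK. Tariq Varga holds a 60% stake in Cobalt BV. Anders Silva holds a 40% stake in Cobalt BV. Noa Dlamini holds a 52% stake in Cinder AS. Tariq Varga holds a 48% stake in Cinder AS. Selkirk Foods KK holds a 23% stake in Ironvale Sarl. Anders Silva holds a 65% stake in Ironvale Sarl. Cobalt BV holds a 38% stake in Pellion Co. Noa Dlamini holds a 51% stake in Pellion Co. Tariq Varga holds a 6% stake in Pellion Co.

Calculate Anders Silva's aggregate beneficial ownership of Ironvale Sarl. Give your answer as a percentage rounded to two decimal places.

67.21%

Anders reaches Ironvale along 3 paths.
Direct stake: 65% = 65%.
Via Cobalt → Selkirk: 40% × 9% × 23% = 0.828%.
Via Selkirk: 6% × 23% = 1.38%.
Total: 65% + 0.828% + 1.38% = 67.208%.
Rounded: 67.21%.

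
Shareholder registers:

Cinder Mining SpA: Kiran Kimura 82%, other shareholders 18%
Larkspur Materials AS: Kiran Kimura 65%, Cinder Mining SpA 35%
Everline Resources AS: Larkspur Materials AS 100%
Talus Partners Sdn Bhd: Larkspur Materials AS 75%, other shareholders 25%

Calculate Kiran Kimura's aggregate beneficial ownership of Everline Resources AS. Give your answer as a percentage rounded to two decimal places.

Kiran reaches Everline along 2 paths.
Via Larkspur: 65% × 100% = 65%.
Via Cinder → Larkspur: 82% × 35% × 100% = 28.7%.
Total: 65% + 28.7% = 93.7%.
Rounded: 93.70%.

93.70%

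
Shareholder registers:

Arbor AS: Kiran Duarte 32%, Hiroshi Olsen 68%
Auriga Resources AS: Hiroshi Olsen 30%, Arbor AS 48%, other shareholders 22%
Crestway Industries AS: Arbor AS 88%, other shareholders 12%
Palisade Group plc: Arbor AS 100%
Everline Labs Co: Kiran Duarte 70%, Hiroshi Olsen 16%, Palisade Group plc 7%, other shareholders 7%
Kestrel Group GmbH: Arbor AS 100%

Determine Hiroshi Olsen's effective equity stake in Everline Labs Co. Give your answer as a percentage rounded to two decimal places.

20.76%

Hiroshi reaches Everline along 2 paths.
Direct stake: 16% = 16%.
Via Arbor → Palisade: 68% × 100% × 7% = 4.76%.
Total: 16% + 4.76% = 20.76%.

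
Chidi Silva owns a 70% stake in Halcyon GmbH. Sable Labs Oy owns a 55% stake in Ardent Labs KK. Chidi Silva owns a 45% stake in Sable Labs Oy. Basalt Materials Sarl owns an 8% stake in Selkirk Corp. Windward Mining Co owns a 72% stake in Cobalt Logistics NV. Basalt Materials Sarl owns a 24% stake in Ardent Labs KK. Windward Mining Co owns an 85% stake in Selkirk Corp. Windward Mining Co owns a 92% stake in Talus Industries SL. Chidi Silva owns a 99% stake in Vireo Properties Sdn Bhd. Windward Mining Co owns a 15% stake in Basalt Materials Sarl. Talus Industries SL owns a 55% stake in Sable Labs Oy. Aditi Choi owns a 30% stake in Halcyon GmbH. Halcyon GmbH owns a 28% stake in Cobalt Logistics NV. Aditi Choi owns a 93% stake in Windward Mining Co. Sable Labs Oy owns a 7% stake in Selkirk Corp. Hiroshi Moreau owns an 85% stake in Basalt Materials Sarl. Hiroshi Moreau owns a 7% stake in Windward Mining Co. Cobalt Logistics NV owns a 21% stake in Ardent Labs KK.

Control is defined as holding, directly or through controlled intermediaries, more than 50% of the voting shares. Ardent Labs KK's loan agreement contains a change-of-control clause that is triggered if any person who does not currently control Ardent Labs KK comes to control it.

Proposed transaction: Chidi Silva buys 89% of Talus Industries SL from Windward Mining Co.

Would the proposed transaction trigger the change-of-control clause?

Yes

The purchase adds only to Chidi's holdings (Windward's stake shrinks), so Chidi is the only person who could newly come to control Ardent.
Chidi holds 70% of Halcyon, so Chidi controls Halcyon.
Chidi holds 99% of Vireo, so Chidi controls Vireo.
Neither Chidi nor any entity Chidi controls holds any voting interest in Ardent.
So before the transaction, Chidi does not control Ardent.
After the purchase, Chidi holds 89% of Talus directly, and Windward's stake falls to 3%.
Chidi holds 89% of Talus, so Chidi controls Talus.
Chidi and Talus together hold 45% + 55% = 100% of Sable, so Chidi controls Sable.
Sable holds 55% of Ardent, so Chidi controls Ardent.
Chidi did not control Ardent before and does after, so the clause is triggered.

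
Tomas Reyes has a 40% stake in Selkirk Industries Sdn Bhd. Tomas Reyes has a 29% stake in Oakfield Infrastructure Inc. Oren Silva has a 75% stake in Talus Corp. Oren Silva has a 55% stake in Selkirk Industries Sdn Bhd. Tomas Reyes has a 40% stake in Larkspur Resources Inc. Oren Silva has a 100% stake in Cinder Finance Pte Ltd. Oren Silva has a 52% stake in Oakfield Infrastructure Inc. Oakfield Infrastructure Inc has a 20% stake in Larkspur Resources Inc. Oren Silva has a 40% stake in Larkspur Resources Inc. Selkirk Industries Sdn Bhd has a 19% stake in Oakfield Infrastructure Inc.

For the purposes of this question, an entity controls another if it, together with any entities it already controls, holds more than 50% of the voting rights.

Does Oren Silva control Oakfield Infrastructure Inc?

Yes

Oren holds 55% of Selkirk, so Oren controls Selkirk.
Oren and Selkirk together hold 52% + 19% = 71% of Oakfield, so Oren controls Oakfield.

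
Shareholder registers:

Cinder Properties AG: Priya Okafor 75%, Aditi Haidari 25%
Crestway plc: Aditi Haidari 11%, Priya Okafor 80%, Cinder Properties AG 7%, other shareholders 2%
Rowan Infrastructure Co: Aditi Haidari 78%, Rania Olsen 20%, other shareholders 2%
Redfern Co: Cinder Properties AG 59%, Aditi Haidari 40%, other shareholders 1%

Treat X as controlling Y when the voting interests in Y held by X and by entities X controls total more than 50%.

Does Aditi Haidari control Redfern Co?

No

Aditi holds 78% of Rowan, so Aditi controls Rowan.
In Redfern, Aditi's side holds only 40%, not > 50%.
So Aditi does not control Redfern.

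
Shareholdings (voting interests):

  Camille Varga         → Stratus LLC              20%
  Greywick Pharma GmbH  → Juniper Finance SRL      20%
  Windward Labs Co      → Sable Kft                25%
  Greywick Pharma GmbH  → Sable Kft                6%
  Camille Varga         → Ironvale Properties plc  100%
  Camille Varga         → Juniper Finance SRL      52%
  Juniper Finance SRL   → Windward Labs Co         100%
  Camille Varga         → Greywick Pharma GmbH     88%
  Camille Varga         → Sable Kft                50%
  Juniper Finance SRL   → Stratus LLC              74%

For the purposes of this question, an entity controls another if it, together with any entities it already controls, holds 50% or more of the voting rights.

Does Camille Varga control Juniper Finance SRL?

Camille holds 88% of Greywick, so Camille controls Greywick.
Camille and Greywick together hold 52% + 20% = 72% of Juniper, so Camille controls Juniper.

Yes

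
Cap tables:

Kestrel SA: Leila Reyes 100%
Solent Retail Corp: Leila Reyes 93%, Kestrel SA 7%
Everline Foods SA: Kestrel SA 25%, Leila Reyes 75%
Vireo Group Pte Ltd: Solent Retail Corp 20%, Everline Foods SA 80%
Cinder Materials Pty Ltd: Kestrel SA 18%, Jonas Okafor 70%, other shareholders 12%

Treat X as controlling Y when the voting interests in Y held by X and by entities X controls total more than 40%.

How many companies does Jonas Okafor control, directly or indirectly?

1

Jonas holds 70% of Cinder, so Jonas controls Cinder.
No other company's threshold is met.
Jonas controls 1 company.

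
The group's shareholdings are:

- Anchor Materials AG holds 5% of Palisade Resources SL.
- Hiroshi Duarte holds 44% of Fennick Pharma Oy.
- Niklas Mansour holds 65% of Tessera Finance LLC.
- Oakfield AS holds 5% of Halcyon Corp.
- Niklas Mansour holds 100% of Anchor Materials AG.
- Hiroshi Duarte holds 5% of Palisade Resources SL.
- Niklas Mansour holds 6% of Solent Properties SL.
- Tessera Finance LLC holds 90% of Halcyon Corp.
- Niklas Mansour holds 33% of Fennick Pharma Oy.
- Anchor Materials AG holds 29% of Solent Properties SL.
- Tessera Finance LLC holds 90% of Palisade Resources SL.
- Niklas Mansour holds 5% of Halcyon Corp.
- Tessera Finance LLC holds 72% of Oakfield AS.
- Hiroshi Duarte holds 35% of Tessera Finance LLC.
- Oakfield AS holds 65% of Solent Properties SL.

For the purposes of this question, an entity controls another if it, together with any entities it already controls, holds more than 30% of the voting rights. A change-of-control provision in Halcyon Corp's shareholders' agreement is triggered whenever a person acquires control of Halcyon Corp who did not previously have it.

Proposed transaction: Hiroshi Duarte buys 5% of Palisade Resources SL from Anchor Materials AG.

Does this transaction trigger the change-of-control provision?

The purchase adds only to Hiroshi's holdings (Anchor's stake shrinks), so Hiroshi is the only person who could newly come to control Halcyon.
Hiroshi holds 35% of Tessera, so Hiroshi controls Tessera.
Tessera holds 72% of Oakfield, so Hiroshi controls Oakfield.
Tessera and Oakfield together hold 90% + 5% = 95% of Halcyon, so Hiroshi controls Halcyon.
So Hiroshi already controls Halcyon before the transaction.
After the purchase, Hiroshi's direct stake in Palisade rises to 5% + 5% = 10%, and Anchor's stake falls to 0%.
Hiroshi controlled Halcyon already, so this is not a new person acquiring control; every other person's position is unchanged or reduced.
No new person acquires control, so the clause is not triggered.

No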